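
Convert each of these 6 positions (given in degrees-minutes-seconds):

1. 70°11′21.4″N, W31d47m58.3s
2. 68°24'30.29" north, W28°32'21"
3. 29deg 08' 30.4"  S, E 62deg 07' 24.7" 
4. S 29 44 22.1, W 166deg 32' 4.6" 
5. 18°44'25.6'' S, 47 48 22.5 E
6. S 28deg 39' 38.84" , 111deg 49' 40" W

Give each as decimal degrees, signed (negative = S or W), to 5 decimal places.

Point 1:
  Lat: 70° + 11/60 + 21.4/3600 = 70 + 0.183333 + 0.005944 = 70.189278
  N ⇒ keep positive
  λ: 47′ + 58.3″ = 47.97167′; 31 + 47.97167/60 = 31.799528
  hemisphere W, so the sign is −
Point 2:
  Lat: 24′ + 30.29″ = 24.50483′; 68 + 24.50483/60 = 68.408414
  N ⇒ keep positive
  Lon: 32′ + 21″ = 32.35000′; 28 + 32.35000/60 = 28.539167
  hemisphere W, so the sign is −
Point 3:
  Latitude: 8′ + 30.4″ = 8.50667′; 29 + 8.50667/60 = 29.141778
  S ⇒ negate
  Lon: 7′ + 24.7″ = 7.41167′; 62 + 7.41167/60 = 62.123528
  E → positive
Point 4:
  φ: 29 + 44/60 + 22.1/3600 = 29.739472
  hemisphere S, so the sign is −
  Lon: 166 + 32/60 + 4.6/3600 = 166.534611
  W → negative
Point 5:
  Latitude: 18° + 44/60 + 25.6/3600 = 18 + 0.733333 + 0.007111 = 18.740444
  S → negative
  λ: 48′ + 22.5″ = 48.37500′; 47 + 48.37500/60 = 47.806250
  E → positive
Point 6:
  Lat: 39′ + 38.84″ = 39.64733′; 28 + 39.64733/60 = 28.660789
  S ⇒ negate
  Longitude: 111 + 49/60 + 40/3600 = 111.827778
  W → negative

1. 70.18928, -31.79953
2. 68.40841, -28.53917
3. -29.14178, 62.12353
4. -29.73947, -166.53461
5. -18.74044, 47.80625
6. -28.66079, -111.82778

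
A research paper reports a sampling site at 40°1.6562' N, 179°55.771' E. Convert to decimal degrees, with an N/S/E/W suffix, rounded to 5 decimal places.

Latitude: 1.6562′ = 0.027603°; total 40.027603
Lon: 55.771′ = 0.929517°; total 179.929517

40.02760° N, 179.92952° E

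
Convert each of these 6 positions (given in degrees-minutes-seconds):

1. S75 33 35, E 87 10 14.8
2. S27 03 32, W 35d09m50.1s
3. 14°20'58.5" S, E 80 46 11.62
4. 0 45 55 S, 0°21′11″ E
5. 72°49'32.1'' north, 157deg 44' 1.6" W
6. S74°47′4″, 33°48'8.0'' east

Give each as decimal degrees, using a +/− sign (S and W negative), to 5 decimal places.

1. -75.55972, 87.17078
2. -27.05889, -35.16392
3. -14.34958, 80.76989
4. -0.76528, 0.35306
5. 72.82558, -157.73378
6. -74.78444, 33.80222

Point 1:
  Lat: 33′ + 35″ = 33.58333′; 75 + 33.58333/60 = 75.559722
  S → negative
  Lon: 10′ + 14.8″ = 10.24667′; 87 + 10.24667/60 = 87.170778
  E ⇒ keep positive
Point 2:
  Latitude: 3′ + 32″ = 3.53333′; 27 + 3.53333/60 = 27.058889
  hemisphere S, so the sign is −
  Lon: 9′ + 50.1″ = 9.83500′; 35 + 9.83500/60 = 35.163917
  W → negative
Point 3:
  φ: 20′ + 58.5″ = 20.97500′; 14 + 20.97500/60 = 14.349583
  hemisphere S, so the sign is −
  λ: 80 + 46/60 + 11.62/3600 = 80.769894
  E ⇒ keep positive
Point 4:
  Latitude: 45′ + 55″ = 45.91667′; 0 + 45.91667/60 = 0.765278
  S → negative
  Longitude: 21′ + 11″ = 21.18333′; 0 + 21.18333/60 = 0.353056
  E → positive
Point 5:
  Latitude: 72 + 49/60 + 32.1/3600 = 72.825583
  N → positive
  Lon: 157° + 44/60 + 1.6/3600 = 157 + 0.733333 + 0.000444 = 157.733778
  W → negative
Point 6:
  φ: 47′ + 4″ = 47.06667′; 74 + 47.06667/60 = 74.784444
  S ⇒ negate
  Lon: 48′ + 8″ = 48.13333′; 33 + 48.13333/60 = 33.802222
  E → positive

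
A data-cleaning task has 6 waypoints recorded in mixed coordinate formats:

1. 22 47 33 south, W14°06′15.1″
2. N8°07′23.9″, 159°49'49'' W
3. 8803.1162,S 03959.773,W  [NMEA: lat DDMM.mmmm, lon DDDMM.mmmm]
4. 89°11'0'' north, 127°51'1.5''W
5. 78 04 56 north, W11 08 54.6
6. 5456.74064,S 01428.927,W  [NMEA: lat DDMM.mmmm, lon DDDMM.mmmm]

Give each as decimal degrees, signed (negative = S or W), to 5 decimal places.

1. -22.79250, -14.10419
2. 8.12331, -159.83028
3. -88.05194, -39.99622
4. 89.18333, -127.85042
5. 78.08222, -11.14850
6. -54.94568, -14.48212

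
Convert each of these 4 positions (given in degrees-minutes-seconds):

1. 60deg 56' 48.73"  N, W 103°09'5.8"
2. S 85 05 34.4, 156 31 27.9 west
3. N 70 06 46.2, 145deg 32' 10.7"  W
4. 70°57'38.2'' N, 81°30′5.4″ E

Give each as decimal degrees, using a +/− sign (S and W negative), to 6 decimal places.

1. 60.946869, -103.151611
2. -85.092889, -156.524417
3. 70.112833, -145.536306
4. 70.960611, 81.501500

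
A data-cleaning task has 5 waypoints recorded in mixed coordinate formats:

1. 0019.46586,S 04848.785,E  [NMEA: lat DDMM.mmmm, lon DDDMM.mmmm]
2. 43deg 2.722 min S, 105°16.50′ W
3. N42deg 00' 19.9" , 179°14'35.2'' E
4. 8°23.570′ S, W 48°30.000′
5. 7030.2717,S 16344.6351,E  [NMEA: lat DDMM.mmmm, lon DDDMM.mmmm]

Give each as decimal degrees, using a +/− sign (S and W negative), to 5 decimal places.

1. -0.32443, 48.81308
2. -43.04537, -105.27500
3. 42.00553, 179.24311
4. -8.39283, -48.50000
5. -70.50453, 163.74392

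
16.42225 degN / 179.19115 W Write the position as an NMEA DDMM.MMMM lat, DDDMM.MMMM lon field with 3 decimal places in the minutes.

φ: fractional part 0.422250 → 25.33500 minutes
Longitude: 179° + 0.191150 × 60 = 179° 11.46900′

1625.335,N / 17911.469,W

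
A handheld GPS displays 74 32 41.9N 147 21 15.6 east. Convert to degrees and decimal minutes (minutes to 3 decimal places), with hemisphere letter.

74° 32.698′ N, 147° 21.260′ E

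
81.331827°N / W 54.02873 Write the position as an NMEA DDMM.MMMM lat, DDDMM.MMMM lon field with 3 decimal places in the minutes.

8119.910,N / 05401.724,W

Latitude: fractional part 0.331827 → 19.90962 minutes
Lon: 54° + 0.028730 × 60 = 54° 1.72380′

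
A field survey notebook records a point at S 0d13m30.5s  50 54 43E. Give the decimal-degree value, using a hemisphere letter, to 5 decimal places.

0.22514° S, 50.91194° E

φ: 0° + 13/60 + 30.5/3600 = 0 + 0.216667 + 0.008472 = 0.225139
Longitude: 54′ + 43″ = 54.71667′; 50 + 54.71667/60 = 50.911944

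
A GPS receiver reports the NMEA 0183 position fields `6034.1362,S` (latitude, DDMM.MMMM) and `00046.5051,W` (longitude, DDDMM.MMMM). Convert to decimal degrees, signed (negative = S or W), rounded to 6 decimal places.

Latitude: split at 2 digits → 60° and 34.1362′; 60 + 34.1362/60 = 60.5689367
S → negative
Lon: degrees = first 3 digits = 0, minutes = 46.5051; 0 + 46.5051/60 = 0.7750850
hemisphere W, so the sign is −

-60.568937, -0.775085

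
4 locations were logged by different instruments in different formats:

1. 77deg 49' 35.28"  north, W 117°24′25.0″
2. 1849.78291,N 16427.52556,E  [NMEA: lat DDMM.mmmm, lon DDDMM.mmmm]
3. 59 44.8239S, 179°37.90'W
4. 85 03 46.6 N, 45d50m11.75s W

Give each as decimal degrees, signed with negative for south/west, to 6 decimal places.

Point 1:
  Latitude: 49′ + 35.28″ = 49.58800′; 77 + 49.58800/60 = 77.8264667
  N → positive
  Lon: 117 + 24/60 + 25/3600 = 117.4069444
  hemisphere W, so the sign is −
Point 2:
  Lat: degrees = first 2 digits = 18, minutes = 49.78291; 18 + 49.78291/60 = 18.8297152
  N → positive
  Longitude: split at 3 digits → 164° and 27.52556′; 164 + 27.52556/60 = 164.4587593
  E → positive
Point 3:
  Latitude: 44.8239′ = 0.747065°; total 59.7470650
  hemisphere S, so the sign is −
  Longitude: 37.9′ = 0.631667°; total 179.6316667
  hemisphere W, so the sign is −
Point 4:
  Lat: 3′ + 46.6″ = 3.77667′; 85 + 3.77667/60 = 85.0629444
  N ⇒ keep positive
  λ: 50′ + 11.75″ = 50.19583′; 45 + 50.19583/60 = 45.8365972
  W ⇒ negate

1. 77.826467, -117.406944
2. 18.829715, 164.458759
3. -59.747065, -179.631667
4. 85.062944, -45.836597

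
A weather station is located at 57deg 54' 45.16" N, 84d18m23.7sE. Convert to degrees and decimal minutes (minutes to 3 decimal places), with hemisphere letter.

Lat: seconds/60 = 0.75267; minutes = 54 + 0.75267 = 54.75267
Lon: seconds/60 = 0.39500; minutes = 18 + 0.39500 = 18.39500

57° 54.753′ N, 84° 18.395′ E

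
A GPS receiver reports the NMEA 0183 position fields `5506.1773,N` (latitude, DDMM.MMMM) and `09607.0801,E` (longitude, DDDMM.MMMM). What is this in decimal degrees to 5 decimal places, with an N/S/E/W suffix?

Latitude: degrees = first 2 digits = 55, minutes = 6.1773; 55 + 6.1773/60 = 55.102955
λ: split at 3 digits → 096° and 7.0801′; 96 + 7.0801/60 = 96.118002

55.10296° N, 96.11800° E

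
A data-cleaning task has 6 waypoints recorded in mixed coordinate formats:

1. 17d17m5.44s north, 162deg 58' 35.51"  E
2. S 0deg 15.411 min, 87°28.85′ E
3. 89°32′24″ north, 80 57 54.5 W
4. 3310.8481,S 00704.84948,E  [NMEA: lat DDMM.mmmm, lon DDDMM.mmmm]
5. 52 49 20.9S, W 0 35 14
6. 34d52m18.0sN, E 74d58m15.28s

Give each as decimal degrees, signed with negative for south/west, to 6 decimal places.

1. 17.284844, 162.976531
2. -0.256850, 87.480833
3. 89.540000, -80.965139
4. -33.180802, 7.080825
5. -52.822472, -0.587222
6. 34.871667, 74.970911

Point 1:
  φ: 17 + 17/60 + 5.44/3600 = 17.2848444
  N ⇒ keep positive
  Longitude: 162° + 58/60 + 35.51/3600 = 162 + 0.966667 + 0.009864 = 162.9765306
  E ⇒ keep positive
Point 2:
  Lat: 0 + 15.411/60 = 0.2568500
  S ⇒ negate
  λ: 87 + 28.85/60 = 87.4808333
  E → positive
Point 3:
  Latitude: 89° + 32/60 + 24/3600 = 89 + 0.533333 + 0.006667 = 89.5400000
  N → positive
  Lon: 57′ + 54.5″ = 57.90833′; 80 + 57.90833/60 = 80.9651389
  hemisphere W, so the sign is −
Point 4:
  Lat: split at 2 digits → 33° and 10.8481′; 33 + 10.8481/60 = 33.1808017
  S ⇒ negate
  λ: split at 3 digits → 007° and 4.84948′; 7 + 4.84948/60 = 7.0808247
  E ⇒ keep positive
Point 5:
  Latitude: 49′ + 20.9″ = 49.34833′; 52 + 49.34833/60 = 52.8224722
  S → negative
  Lon: 0° + 35/60 + 14/3600 = 0 + 0.583333 + 0.003889 = 0.5872222
  W → negative
Point 6:
  φ: 52′ + 18″ = 52.30000′; 34 + 52.30000/60 = 34.8716667
  N ⇒ keep positive
  λ: 74° + 58/60 + 15.28/3600 = 74 + 0.966667 + 0.004244 = 74.9709111
  E ⇒ keep positive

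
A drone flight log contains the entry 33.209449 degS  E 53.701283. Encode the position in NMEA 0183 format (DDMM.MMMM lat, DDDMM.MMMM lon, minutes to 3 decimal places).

φ: fractional part 0.209449 → 12.56694 minutes
Lon: 53° + 0.701283 × 60 = 53° 42.07698′

3312.567,S / 05342.077,E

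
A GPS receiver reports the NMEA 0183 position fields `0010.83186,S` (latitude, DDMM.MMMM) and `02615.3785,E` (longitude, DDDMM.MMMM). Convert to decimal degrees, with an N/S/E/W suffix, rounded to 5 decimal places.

0.18053° S, 26.25631° E

Lat: split at 2 digits → 00° and 10.83186′; 0 + 10.83186/60 = 0.180531
Lon: degrees = first 3 digits = 26, minutes = 15.3785; 26 + 15.3785/60 = 26.256308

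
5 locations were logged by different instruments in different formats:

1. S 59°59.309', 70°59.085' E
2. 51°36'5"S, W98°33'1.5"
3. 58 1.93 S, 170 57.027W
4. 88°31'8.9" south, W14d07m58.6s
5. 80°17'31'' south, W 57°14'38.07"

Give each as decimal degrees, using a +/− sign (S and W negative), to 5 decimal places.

Point 1:
  Latitude: 59.309′ = 0.988483°; total 59.988483
  S ⇒ negate
  λ: 59.085′ = 0.984750°; total 70.984750
  E ⇒ keep positive
Point 2:
  φ: 51 + 36/60 + 5/3600 = 51.601389
  S → negative
  λ: 98° + 33/60 + 1.5/3600 = 98 + 0.550000 + 0.000417 = 98.550417
  W → negative
Point 3:
  φ: 1.93′ = 0.032167°; total 58.032167
  S → negative
  Lon: 170 + 57.027/60 = 170.950450
  W → negative
Point 4:
  Lat: 88 + 31/60 + 8.9/3600 = 88.519139
  hemisphere S, so the sign is −
  Lon: 14° + 7/60 + 58.6/3600 = 14 + 0.116667 + 0.016278 = 14.132944
  W ⇒ negate
Point 5:
  φ: 17′ + 31″ = 17.51667′; 80 + 17.51667/60 = 80.291944
  S ⇒ negate
  λ: 57 + 14/60 + 38.07/3600 = 57.243908
  W ⇒ negate

1. -59.98848, 70.98475
2. -51.60139, -98.55042
3. -58.03217, -170.95045
4. -88.51914, -14.13294
5. -80.29194, -57.24391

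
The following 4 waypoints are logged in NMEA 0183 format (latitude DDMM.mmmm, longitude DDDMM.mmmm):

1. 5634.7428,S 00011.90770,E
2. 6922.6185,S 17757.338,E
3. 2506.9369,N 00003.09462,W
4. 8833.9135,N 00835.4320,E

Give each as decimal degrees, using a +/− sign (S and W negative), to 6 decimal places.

Point 1:
  Lat: split at 2 digits → 56° and 34.7428′; 56 + 34.7428/60 = 56.5790467
  hemisphere S, so the sign is −
  λ: split at 3 digits → 000° and 11.9077′; 0 + 11.9077/60 = 0.1984617
  E → positive
Point 2:
  Lat: degrees = first 2 digits = 69, minutes = 22.6185; 69 + 22.6185/60 = 69.3769750
  S → negative
  λ: degrees = first 3 digits = 177, minutes = 57.338; 177 + 57.338/60 = 177.9556333
  E ⇒ keep positive
Point 3:
  Lat: degrees = first 2 digits = 25, minutes = 6.9369; 25 + 6.9369/60 = 25.1156150
  N ⇒ keep positive
  λ: split at 3 digits → 000° and 3.09462′; 0 + 3.09462/60 = 0.0515770
  hemisphere W, so the sign is −
Point 4:
  φ: split at 2 digits → 88° and 33.9135′; 88 + 33.9135/60 = 88.5652250
  N → positive
  Longitude: degrees = first 3 digits = 8, minutes = 35.432; 8 + 35.432/60 = 8.5905333
  E ⇒ keep positive

1. -56.579047, 0.198462
2. -69.376975, 177.955633
3. 25.115615, -0.051577
4. 88.565225, 8.590533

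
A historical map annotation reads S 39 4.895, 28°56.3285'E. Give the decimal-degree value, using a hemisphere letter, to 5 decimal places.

39.08158° S, 28.93881° E

Lat: 4.895′ = 0.081583°; total 39.081583
Lon: 56.3285′ = 0.938808°; total 28.938808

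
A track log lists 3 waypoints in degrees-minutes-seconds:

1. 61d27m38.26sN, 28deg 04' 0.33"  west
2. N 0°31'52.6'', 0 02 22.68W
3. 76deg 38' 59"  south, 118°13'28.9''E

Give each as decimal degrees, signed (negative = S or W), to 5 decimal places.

Point 1:
  φ: 27′ + 38.26″ = 27.63767′; 61 + 27.63767/60 = 61.460628
  N ⇒ keep positive
  Longitude: 28 + 4/60 + 0.33/3600 = 28.066758
  hemisphere W, so the sign is −
Point 2:
  Lat: 0° + 31/60 + 52.6/3600 = 0 + 0.516667 + 0.014611 = 0.531278
  N → positive
  Lon: 0 + 2/60 + 22.68/3600 = 0.039633
  W → negative
Point 3:
  φ: 76° + 38/60 + 59/3600 = 76 + 0.633333 + 0.016389 = 76.649722
  S → negative
  Longitude: 13′ + 28.9″ = 13.48167′; 118 + 13.48167/60 = 118.224694
  E ⇒ keep positive

1. 61.46063, -28.06676
2. 0.53128, -0.03963
3. -76.64972, 118.22469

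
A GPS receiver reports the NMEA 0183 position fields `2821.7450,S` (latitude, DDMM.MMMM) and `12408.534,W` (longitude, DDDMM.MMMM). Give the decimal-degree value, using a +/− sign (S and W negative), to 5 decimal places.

-28.36242, -124.14223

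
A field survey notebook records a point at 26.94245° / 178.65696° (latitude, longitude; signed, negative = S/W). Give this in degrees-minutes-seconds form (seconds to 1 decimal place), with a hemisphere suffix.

Lat: 0.942450° → 56.54700′; 0.54700 × 60 = 32.820″
Longitude: whole degrees 178; 39.41760′ → 39′ and 25.056″

26°56′32.8″ N, 178°39′25.1″ E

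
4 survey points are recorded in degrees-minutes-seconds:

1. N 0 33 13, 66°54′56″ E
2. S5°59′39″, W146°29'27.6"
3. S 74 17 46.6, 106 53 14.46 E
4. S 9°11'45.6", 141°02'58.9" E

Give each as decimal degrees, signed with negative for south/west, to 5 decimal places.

1. 0.55361, 66.91556
2. -5.99417, -146.49100
3. -74.29628, 106.88735
4. -9.19600, 141.04969

Point 1:
  Lat: 0 + 33/60 + 13/3600 = 0.553611
  N → positive
  Lon: 66° + 54/60 + 56/3600 = 66 + 0.900000 + 0.015556 = 66.915556
  E → positive
Point 2:
  φ: 5° + 59/60 + 39/3600 = 5 + 0.983333 + 0.010833 = 5.994167
  hemisphere S, so the sign is −
  Longitude: 146° + 29/60 + 27.6/3600 = 146 + 0.483333 + 0.007667 = 146.491000
  W ⇒ negate
Point 3:
  Latitude: 17′ + 46.6″ = 17.77667′; 74 + 17.77667/60 = 74.296278
  S → negative
  λ: 106 + 53/60 + 14.46/3600 = 106.887350
  E → positive
Point 4:
  Latitude: 9 + 11/60 + 45.6/3600 = 9.196000
  S ⇒ negate
  Lon: 141 + 2/60 + 58.9/3600 = 141.049694
  E ⇒ keep positive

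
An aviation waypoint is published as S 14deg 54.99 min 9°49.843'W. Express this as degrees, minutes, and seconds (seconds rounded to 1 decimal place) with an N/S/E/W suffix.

14°54′59.4″ S, 9°49′50.6″ W

Lat: fractional minutes 0.99000 × 60 = 59.400″
Longitude: 49.84300′ → 49′ and 0.84300 × 60 = 50.580″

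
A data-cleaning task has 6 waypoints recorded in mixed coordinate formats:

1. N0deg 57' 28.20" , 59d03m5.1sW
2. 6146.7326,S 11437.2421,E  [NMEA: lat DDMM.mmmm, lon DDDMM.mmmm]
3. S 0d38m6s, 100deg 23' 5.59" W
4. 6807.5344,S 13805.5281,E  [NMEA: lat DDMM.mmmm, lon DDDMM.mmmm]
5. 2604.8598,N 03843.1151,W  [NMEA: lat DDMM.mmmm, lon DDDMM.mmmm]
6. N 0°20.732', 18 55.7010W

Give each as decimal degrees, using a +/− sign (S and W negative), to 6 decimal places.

Point 1:
  φ: 0° + 57/60 + 28.2/3600 = 0 + 0.950000 + 0.007833 = 0.9578333
  N → positive
  Lon: 59° + 3/60 + 5.1/3600 = 59 + 0.050000 + 0.001417 = 59.0514167
  W ⇒ negate
Point 2:
  Lat: degrees = first 2 digits = 61, minutes = 46.7326; 61 + 46.7326/60 = 61.7788767
  S ⇒ negate
  Longitude: degrees = first 3 digits = 114, minutes = 37.2421; 114 + 37.2421/60 = 114.6207017
  E → positive
Point 3:
  φ: 38′ + 6″ = 38.10000′; 0 + 38.10000/60 = 0.6350000
  S → negative
  λ: 100 + 23/60 + 5.59/3600 = 100.3848861
  hemisphere W, so the sign is −
Point 4:
  φ: split at 2 digits → 68° and 7.5344′; 68 + 7.5344/60 = 68.1255733
  hemisphere S, so the sign is −
  Longitude: degrees = first 3 digits = 138, minutes = 5.5281; 138 + 5.5281/60 = 138.0921350
  E ⇒ keep positive
Point 5:
  Latitude: split at 2 digits → 26° and 4.8598′; 26 + 4.8598/60 = 26.0809967
  N → positive
  λ: degrees = first 3 digits = 38, minutes = 43.1151; 38 + 43.1151/60 = 38.7185850
  W → negative
Point 6:
  φ: 20.732′ = 0.345533°; total 0.3455333
  N ⇒ keep positive
  λ: 18 + 55.701/60 = 18.9283500
  W ⇒ negate

1. 0.957833, -59.051417
2. -61.778877, 114.620702
3. -0.635000, -100.384886
4. -68.125573, 138.092135
5. 26.080997, -38.718585
6. 0.345533, -18.928350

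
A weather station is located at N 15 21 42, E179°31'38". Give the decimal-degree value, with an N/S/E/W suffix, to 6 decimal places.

Latitude: 15 + 21/60 + 42/3600 = 15.3616667
Longitude: 179° + 31/60 + 38/3600 = 179 + 0.516667 + 0.010556 = 179.5272222

15.361667° N, 179.527222° E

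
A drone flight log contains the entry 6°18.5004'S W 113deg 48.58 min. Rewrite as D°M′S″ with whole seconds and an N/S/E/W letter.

Latitude: 18.50040′ → 18′ and 0.50040 × 60 = 30.02″
Longitude: 48.58000′ → 48′ and 0.58000 × 60 = 34.80″

6°18′30″ S, 113°48′35″ W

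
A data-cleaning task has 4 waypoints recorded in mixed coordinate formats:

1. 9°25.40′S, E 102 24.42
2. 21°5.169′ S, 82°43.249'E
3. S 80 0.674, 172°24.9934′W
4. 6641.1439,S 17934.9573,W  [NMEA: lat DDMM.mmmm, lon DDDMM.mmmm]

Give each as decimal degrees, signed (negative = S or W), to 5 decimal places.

1. -9.42333, 102.40700
2. -21.08615, 82.72082
3. -80.01123, -172.41656
4. -66.68573, -179.58262

Point 1:
  φ: 9 + 25.4/60 = 9.423333
  S ⇒ negate
  Lon: 102 + 24.42/60 = 102.407000
  E ⇒ keep positive
Point 2:
  φ: 5.169′ = 0.086150°; total 21.086150
  S ⇒ negate
  Longitude: 43.249′ = 0.720817°; total 82.720817
  E ⇒ keep positive
Point 3:
  φ: 80 + 0.674/60 = 80.011233
  S → negative
  Lon: 24.9934′ = 0.416557°; total 172.416557
  W ⇒ negate
Point 4:
  Latitude: split at 2 digits → 66° and 41.1439′; 66 + 41.1439/60 = 66.685732
  hemisphere S, so the sign is −
  Lon: degrees = first 3 digits = 179, minutes = 34.9573; 179 + 34.9573/60 = 179.582622
  hemisphere W, so the sign is −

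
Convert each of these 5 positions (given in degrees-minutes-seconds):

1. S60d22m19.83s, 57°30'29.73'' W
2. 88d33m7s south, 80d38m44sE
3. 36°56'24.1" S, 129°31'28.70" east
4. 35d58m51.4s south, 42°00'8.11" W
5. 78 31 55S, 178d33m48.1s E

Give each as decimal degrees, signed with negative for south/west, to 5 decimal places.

1. -60.37218, -57.50826
2. -88.55194, 80.64556
3. -36.94003, 129.52464
4. -35.98094, -42.00225
5. -78.53194, 178.56336

Point 1:
  Lat: 60° + 22/60 + 19.83/3600 = 60 + 0.366667 + 0.005508 = 60.372175
  hemisphere S, so the sign is −
  Lon: 30′ + 29.73″ = 30.49550′; 57 + 30.49550/60 = 57.508258
  W → negative
Point 2:
  Latitude: 33′ + 7″ = 33.11667′; 88 + 33.11667/60 = 88.551944
  S → negative
  Lon: 80 + 38/60 + 44/3600 = 80.645556
  E → positive
Point 3:
  Lat: 36 + 56/60 + 24.1/3600 = 36.940028
  S ⇒ negate
  λ: 129 + 31/60 + 28.7/3600 = 129.524639
  E → positive
Point 4:
  Latitude: 35° + 58/60 + 51.4/3600 = 35 + 0.966667 + 0.014278 = 35.980944
  S ⇒ negate
  Longitude: 0′ + 8.11″ = 0.13517′; 42 + 0.13517/60 = 42.002253
  W ⇒ negate
Point 5:
  Latitude: 31′ + 55″ = 31.91667′; 78 + 31.91667/60 = 78.531944
  S ⇒ negate
  Longitude: 178° + 33/60 + 48.1/3600 = 178 + 0.550000 + 0.013361 = 178.563361
  E → positive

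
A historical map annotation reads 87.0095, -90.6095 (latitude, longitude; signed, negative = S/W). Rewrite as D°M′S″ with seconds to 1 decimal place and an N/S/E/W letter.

Lat: 0.009500 × 60 = 0.57000′ → 0′, remainder × 60 = 34.200″
Longitude is negative → W; |value| = 90.609500
λ: 0.609500 × 60 = 36.57000′ → 36′, remainder × 60 = 34.200″

87°00′34.2″ N, 90°36′34.2″ W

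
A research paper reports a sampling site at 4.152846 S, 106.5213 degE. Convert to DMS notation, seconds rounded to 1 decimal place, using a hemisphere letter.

4°09′10.2″ S, 106°31′16.7″ E

φ: 0.152846 × 60 = 9.17076′ → 9′, remainder × 60 = 10.246″
Longitude: whole degrees 106; 31.27800′ → 31′ and 16.680″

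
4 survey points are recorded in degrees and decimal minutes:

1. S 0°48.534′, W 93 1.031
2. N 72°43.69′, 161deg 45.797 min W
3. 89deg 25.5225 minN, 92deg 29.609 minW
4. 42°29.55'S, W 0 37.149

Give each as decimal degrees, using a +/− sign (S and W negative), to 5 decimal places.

Point 1:
  φ: 0 + 48.534/60 = 0.808900
  S → negative
  Longitude: 93 + 1.031/60 = 93.017183
  hemisphere W, so the sign is −
Point 2:
  φ: 43.69′ = 0.728167°; total 72.728167
  N ⇒ keep positive
  λ: 161 + 45.797/60 = 161.763283
  W → negative
Point 3:
  Lat: 89 + 25.5225/60 = 89.425375
  N ⇒ keep positive
  Longitude: 29.609′ = 0.493483°; total 92.493483
  hemisphere W, so the sign is −
Point 4:
  Latitude: 29.55′ = 0.492500°; total 42.492500
  S → negative
  λ: 0 + 37.149/60 = 0.619150
  W → negative

1. -0.80890, -93.01718
2. 72.72817, -161.76328
3. 89.42538, -92.49348
4. -42.49250, -0.61915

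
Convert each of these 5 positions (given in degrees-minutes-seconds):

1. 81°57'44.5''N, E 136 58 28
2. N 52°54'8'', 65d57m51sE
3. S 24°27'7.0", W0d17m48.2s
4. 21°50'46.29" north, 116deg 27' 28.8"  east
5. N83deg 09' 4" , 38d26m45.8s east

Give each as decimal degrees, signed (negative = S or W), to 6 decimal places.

Point 1:
  Lat: 81 + 57/60 + 44.5/3600 = 81.9623611
  N ⇒ keep positive
  Longitude: 58′ + 28″ = 58.46667′; 136 + 58.46667/60 = 136.9744444
  E → positive
Point 2:
  Lat: 52° + 54/60 + 8/3600 = 52 + 0.900000 + 0.002222 = 52.9022222
  N ⇒ keep positive
  Lon: 65° + 57/60 + 51/3600 = 65 + 0.950000 + 0.014167 = 65.9641667
  E → positive
Point 3:
  φ: 24° + 27/60 + 7/3600 = 24 + 0.450000 + 0.001944 = 24.4519444
  S ⇒ negate
  Longitude: 17′ + 48.2″ = 17.80333′; 0 + 17.80333/60 = 0.2967222
  W → negative
Point 4:
  φ: 21° + 50/60 + 46.29/3600 = 21 + 0.833333 + 0.012858 = 21.8461917
  N ⇒ keep positive
  λ: 116° + 27/60 + 28.8/3600 = 116 + 0.450000 + 0.008000 = 116.4580000
  E → positive
Point 5:
  Latitude: 9′ + 4″ = 9.06667′; 83 + 9.06667/60 = 83.1511111
  N ⇒ keep positive
  Lon: 38 + 26/60 + 45.8/3600 = 38.4460556
  E ⇒ keep positive

1. 81.962361, 136.974444
2. 52.902222, 65.964167
3. -24.451944, -0.296722
4. 21.846192, 116.458000
5. 83.151111, 38.446056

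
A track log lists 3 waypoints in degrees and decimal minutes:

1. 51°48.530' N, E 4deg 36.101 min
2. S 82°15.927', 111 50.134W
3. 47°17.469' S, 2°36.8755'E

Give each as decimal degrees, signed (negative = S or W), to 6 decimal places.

1. 51.808833, 4.601683
2. -82.265450, -111.835567
3. -47.291150, 2.614592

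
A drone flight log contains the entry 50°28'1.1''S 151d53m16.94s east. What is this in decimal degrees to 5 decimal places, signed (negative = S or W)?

Latitude: 28′ + 1.1″ = 28.01833′; 50 + 28.01833/60 = 50.466972
S ⇒ negate
Longitude: 151 + 53/60 + 16.94/3600 = 151.888039
E → positive

-50.46697, 151.88804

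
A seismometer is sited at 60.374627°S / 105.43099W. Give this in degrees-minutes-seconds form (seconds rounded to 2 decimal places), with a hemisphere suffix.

Latitude: 0.374627° → 22.47762′; 0.47762 × 60 = 28.6572″
λ: 0.430990° → 25.85940′; 0.85940 × 60 = 51.5640″

60°22′28.66″ S, 105°25′51.56″ W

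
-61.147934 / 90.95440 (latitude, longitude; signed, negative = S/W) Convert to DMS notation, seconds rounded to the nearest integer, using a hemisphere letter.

61°08′53″ S, 90°57′16″ E

Latitude is negative → S; |value| = 61.147934
φ: whole degrees 61; 8.87604′ → 8′ and 52.56″
Longitude: 0.954400 × 60 = 57.26400′ → 57′, remainder × 60 = 15.84″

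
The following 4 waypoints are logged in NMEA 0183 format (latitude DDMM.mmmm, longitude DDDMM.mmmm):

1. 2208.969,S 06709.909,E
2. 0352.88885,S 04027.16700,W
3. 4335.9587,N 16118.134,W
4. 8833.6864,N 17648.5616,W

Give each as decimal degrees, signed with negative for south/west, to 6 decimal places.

1. -22.149483, 67.165150
2. -3.881481, -40.452783
3. 43.599312, -161.302233
4. 88.561440, -176.809360

Point 1:
  φ: split at 2 digits → 22° and 8.969′; 22 + 8.969/60 = 22.1494833
  S ⇒ negate
  Longitude: degrees = first 3 digits = 67, minutes = 9.909; 67 + 9.909/60 = 67.1651500
  E ⇒ keep positive
Point 2:
  Latitude: degrees = first 2 digits = 3, minutes = 52.88885; 3 + 52.88885/60 = 3.8814808
  hemisphere S, so the sign is −
  Longitude: split at 3 digits → 040° and 27.167′; 40 + 27.167/60 = 40.4527833
  W → negative
Point 3:
  Lat: split at 2 digits → 43° and 35.9587′; 43 + 35.9587/60 = 43.5993117
  N ⇒ keep positive
  Lon: degrees = first 3 digits = 161, minutes = 18.134; 161 + 18.134/60 = 161.3022333
  hemisphere W, so the sign is −
Point 4:
  Latitude: split at 2 digits → 88° and 33.6864′; 88 + 33.6864/60 = 88.5614400
  N ⇒ keep positive
  λ: split at 3 digits → 176° and 48.5616′; 176 + 48.5616/60 = 176.8093600
  W → negative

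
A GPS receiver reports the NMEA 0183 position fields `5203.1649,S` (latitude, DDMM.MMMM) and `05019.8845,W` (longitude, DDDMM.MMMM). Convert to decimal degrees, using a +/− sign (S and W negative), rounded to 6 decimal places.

-52.052748, -50.331408

Lat: split at 2 digits → 52° and 3.1649′; 52 + 3.1649/60 = 52.0527483
S ⇒ negate
λ: degrees = first 3 digits = 50, minutes = 19.8845; 50 + 19.8845/60 = 50.3314083
W → negative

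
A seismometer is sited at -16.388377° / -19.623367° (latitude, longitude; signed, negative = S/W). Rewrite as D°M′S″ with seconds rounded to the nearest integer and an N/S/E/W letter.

16°23′18″ S, 19°37′24″ W

Latitude is negative → S; |value| = 16.388377
Latitude: 0.388377 × 60 = 23.30262′ → 23′, remainder × 60 = 18.16″
Longitude is negative → W; |value| = 19.623367
λ: 0.623367° → 37.40202′; 0.40202 × 60 = 24.12″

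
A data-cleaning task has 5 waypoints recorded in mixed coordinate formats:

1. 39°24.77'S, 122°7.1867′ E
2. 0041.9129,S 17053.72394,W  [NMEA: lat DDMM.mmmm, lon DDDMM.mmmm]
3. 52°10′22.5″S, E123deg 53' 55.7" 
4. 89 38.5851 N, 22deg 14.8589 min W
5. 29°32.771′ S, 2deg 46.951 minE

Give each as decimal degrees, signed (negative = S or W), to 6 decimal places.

Point 1:
  Lat: 24.77′ = 0.412833°; total 39.4128333
  S → negative
  Lon: 7.1867′ = 0.119778°; total 122.1197783
  E ⇒ keep positive
Point 2:
  φ: split at 2 digits → 00° and 41.9129′; 0 + 41.9129/60 = 0.6985483
  S ⇒ negate
  Longitude: degrees = first 3 digits = 170, minutes = 53.72394; 170 + 53.72394/60 = 170.8953990
  hemisphere W, so the sign is −
Point 3:
  Latitude: 52 + 10/60 + 22.5/3600 = 52.1729167
  S ⇒ negate
  Lon: 123° + 53/60 + 55.7/3600 = 123 + 0.883333 + 0.015472 = 123.8988056
  E ⇒ keep positive
Point 4:
  Latitude: 38.5851′ = 0.643085°; total 89.6430850
  N → positive
  λ: 22 + 14.8589/60 = 22.2476483
  W ⇒ negate
Point 5:
  φ: 29 + 32.771/60 = 29.5461833
  S ⇒ negate
  λ: 46.951′ = 0.782517°; total 2.7825167
  E → positive

1. -39.412833, 122.119778
2. -0.698548, -170.895399
3. -52.172917, 123.898806
4. 89.643085, -22.247648
5. -29.546183, 2.782517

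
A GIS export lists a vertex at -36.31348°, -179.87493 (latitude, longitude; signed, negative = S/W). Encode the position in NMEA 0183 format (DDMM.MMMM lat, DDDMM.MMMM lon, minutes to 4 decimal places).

Latitude is negative → S; |value| = 36.313480
Lat: 36° + 0.313480 × 60 = 36° 18.808800′
Longitude is negative → W; |value| = 179.874930
λ: 179° + 0.874930 × 60 = 179° 52.495800′

3618.8088,S / 17952.4958,W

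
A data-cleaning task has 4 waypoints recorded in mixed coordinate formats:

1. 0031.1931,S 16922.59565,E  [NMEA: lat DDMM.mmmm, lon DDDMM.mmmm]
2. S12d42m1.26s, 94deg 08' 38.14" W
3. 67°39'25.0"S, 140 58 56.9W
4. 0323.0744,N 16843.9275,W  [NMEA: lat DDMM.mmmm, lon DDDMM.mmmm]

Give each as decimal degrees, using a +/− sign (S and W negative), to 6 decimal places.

Point 1:
  Lat: split at 2 digits → 00° and 31.1931′; 0 + 31.1931/60 = 0.5198850
  hemisphere S, so the sign is −
  Longitude: degrees = first 3 digits = 169, minutes = 22.59565; 169 + 22.59565/60 = 169.3765942
  E ⇒ keep positive
Point 2:
  Lat: 12° + 42/60 + 1.26/3600 = 12 + 0.700000 + 0.000350 = 12.7003500
  S → negative
  Lon: 94° + 8/60 + 38.14/3600 = 94 + 0.133333 + 0.010594 = 94.1439278
  hemisphere W, so the sign is −
Point 3:
  Lat: 67 + 39/60 + 25/3600 = 67.6569444
  hemisphere S, so the sign is −
  λ: 140° + 58/60 + 56.9/3600 = 140 + 0.966667 + 0.015806 = 140.9824722
  hemisphere W, so the sign is −
Point 4:
  Lat: degrees = first 2 digits = 3, minutes = 23.0744; 3 + 23.0744/60 = 3.3845733
  N → positive
  Longitude: split at 3 digits → 168° and 43.9275′; 168 + 43.9275/60 = 168.7321250
  W → negative

1. -0.519885, 169.376594
2. -12.700350, -94.143928
3. -67.656944, -140.982472
4. 3.384573, -168.732125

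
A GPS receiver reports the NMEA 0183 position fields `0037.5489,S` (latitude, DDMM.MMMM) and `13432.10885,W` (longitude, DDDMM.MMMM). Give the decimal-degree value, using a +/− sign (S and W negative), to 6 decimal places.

Latitude: split at 2 digits → 00° and 37.5489′; 0 + 37.5489/60 = 0.6258150
hemisphere S, so the sign is −
Longitude: degrees = first 3 digits = 134, minutes = 32.10885; 134 + 32.10885/60 = 134.5351475
W ⇒ negate

-0.625815, -134.535148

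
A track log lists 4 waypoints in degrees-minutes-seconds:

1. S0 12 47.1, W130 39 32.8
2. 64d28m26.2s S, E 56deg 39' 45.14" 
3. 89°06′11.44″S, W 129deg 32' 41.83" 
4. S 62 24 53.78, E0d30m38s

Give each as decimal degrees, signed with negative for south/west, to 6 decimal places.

Point 1:
  Lat: 0 + 12/60 + 47.1/3600 = 0.2130833
  hemisphere S, so the sign is −
  Longitude: 130° + 39/60 + 32.8/3600 = 130 + 0.650000 + 0.009111 = 130.6591111
  W ⇒ negate
Point 2:
  φ: 64 + 28/60 + 26.2/3600 = 64.4739444
  hemisphere S, so the sign is −
  Lon: 56° + 39/60 + 45.14/3600 = 56 + 0.650000 + 0.012539 = 56.6625389
  E ⇒ keep positive
Point 3:
  Lat: 6′ + 11.44″ = 6.19067′; 89 + 6.19067/60 = 89.1031778
  S → negative
  λ: 32′ + 41.83″ = 32.69717′; 129 + 32.69717/60 = 129.5449528
  hemisphere W, so the sign is −
Point 4:
  Latitude: 24′ + 53.78″ = 24.89633′; 62 + 24.89633/60 = 62.4149389
  S ⇒ negate
  Longitude: 30′ + 38″ = 30.63333′; 0 + 30.63333/60 = 0.5105556
  E → positive

1. -0.213083, -130.659111
2. -64.473944, 56.662539
3. -89.103178, -129.544953
4. -62.414939, 0.510556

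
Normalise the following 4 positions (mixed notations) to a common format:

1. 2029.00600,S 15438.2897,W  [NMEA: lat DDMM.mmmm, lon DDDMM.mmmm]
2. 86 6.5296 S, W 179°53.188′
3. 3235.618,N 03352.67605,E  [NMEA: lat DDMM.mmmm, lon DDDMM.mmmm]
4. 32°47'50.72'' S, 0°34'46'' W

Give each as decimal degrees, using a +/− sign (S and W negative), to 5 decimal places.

Point 1:
  φ: degrees = first 2 digits = 20, minutes = 29.006; 20 + 29.006/60 = 20.483433
  S ⇒ negate
  λ: split at 3 digits → 154° and 38.2897′; 154 + 38.2897/60 = 154.638162
  hemisphere W, so the sign is −
Point 2:
  φ: 6.5296′ = 0.108827°; total 86.108827
  hemisphere S, so the sign is −
  λ: 53.188′ = 0.886467°; total 179.886467
  hemisphere W, so the sign is −
Point 3:
  φ: split at 2 digits → 32° and 35.618′; 32 + 35.618/60 = 32.593633
  N → positive
  Lon: degrees = first 3 digits = 33, minutes = 52.67605; 33 + 52.67605/60 = 33.877934
  E ⇒ keep positive
Point 4:
  Latitude: 47′ + 50.72″ = 47.84533′; 32 + 47.84533/60 = 32.797422
  S ⇒ negate
  Lon: 0 + 34/60 + 46/3600 = 0.579444
  W ⇒ negate

1. -20.48343, -154.63816
2. -86.10883, -179.88647
3. 32.59363, 33.87793
4. -32.79742, -0.57944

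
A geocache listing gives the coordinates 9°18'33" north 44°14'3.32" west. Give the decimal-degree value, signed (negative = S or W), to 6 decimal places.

9.309167, -44.234256

Lat: 18′ + 33″ = 18.55000′; 9 + 18.55000/60 = 9.3091667
N ⇒ keep positive
Lon: 14′ + 3.32″ = 14.05533′; 44 + 14.05533/60 = 44.2342556
hemisphere W, so the sign is −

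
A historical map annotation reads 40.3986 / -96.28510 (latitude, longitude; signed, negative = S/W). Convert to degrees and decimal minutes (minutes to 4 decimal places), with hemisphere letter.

Latitude: 40° + 0.398600 × 60 = 40° 23.916000′
Longitude is negative → W; |value| = 96.285100
λ: minutes = (96.285100 − 96) × 60 = 17.106000

40° 23.9160′ N, 96° 17.1060′ W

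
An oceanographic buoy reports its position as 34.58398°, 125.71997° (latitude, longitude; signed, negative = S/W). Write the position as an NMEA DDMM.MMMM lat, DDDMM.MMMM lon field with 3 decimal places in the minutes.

3435.039,N / 12543.198,E

Lat: fractional part 0.583980 → 35.03880 minutes
Lon: 125° + 0.719970 × 60 = 125° 43.19820′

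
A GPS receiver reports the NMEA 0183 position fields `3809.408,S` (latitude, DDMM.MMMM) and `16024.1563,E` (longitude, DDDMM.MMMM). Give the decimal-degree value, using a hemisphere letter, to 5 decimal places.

Lat: split at 2 digits → 38° and 9.408′; 38 + 9.408/60 = 38.156800
Lon: split at 3 digits → 160° and 24.1563′; 160 + 24.1563/60 = 160.402605

38.15680° S, 160.40261° E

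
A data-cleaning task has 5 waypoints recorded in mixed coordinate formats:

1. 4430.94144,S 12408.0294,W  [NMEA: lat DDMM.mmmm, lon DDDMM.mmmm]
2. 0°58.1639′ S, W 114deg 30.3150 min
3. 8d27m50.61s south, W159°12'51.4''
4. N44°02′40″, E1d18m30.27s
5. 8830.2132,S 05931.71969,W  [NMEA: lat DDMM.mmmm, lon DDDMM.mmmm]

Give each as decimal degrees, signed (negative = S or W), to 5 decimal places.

Point 1:
  Latitude: split at 2 digits → 44° and 30.94144′; 44 + 30.94144/60 = 44.515691
  S ⇒ negate
  Lon: degrees = first 3 digits = 124, minutes = 8.0294; 124 + 8.0294/60 = 124.133823
  W → negative
Point 2:
  Lat: 58.1639′ = 0.969398°; total 0.969398
  S → negative
  Lon: 114 + 30.315/60 = 114.505250
  W → negative
Point 3:
  Lat: 27′ + 50.61″ = 27.84350′; 8 + 27.84350/60 = 8.464058
  S → negative
  λ: 12′ + 51.4″ = 12.85667′; 159 + 12.85667/60 = 159.214278
  W → negative
Point 4:
  Lat: 44 + 2/60 + 40/3600 = 44.044444
  N → positive
  Lon: 1° + 18/60 + 30.27/3600 = 1 + 0.300000 + 0.008408 = 1.308408
  E ⇒ keep positive
Point 5:
  Lat: degrees = first 2 digits = 88, minutes = 30.2132; 88 + 30.2132/60 = 88.503553
  S → negative
  λ: split at 3 digits → 059° and 31.71969′; 59 + 31.71969/60 = 59.528662
  W → negative

1. -44.51569, -124.13382
2. -0.96940, -114.50525
3. -8.46406, -159.21428
4. 44.04444, 1.30841
5. -88.50355, -59.52866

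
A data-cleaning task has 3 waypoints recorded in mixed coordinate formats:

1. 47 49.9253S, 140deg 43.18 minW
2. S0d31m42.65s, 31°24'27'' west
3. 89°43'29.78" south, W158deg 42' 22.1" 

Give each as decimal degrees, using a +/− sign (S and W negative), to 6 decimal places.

Point 1:
  Lat: 49.9253′ = 0.832088°; total 47.8320883
  S → negative
  λ: 140 + 43.18/60 = 140.7196667
  hemisphere W, so the sign is −
Point 2:
  Latitude: 31′ + 42.65″ = 31.71083′; 0 + 31.71083/60 = 0.5285139
  hemisphere S, so the sign is −
  Lon: 24′ + 27″ = 24.45000′; 31 + 24.45000/60 = 31.4075000
  hemisphere W, so the sign is −
Point 3:
  φ: 89° + 43/60 + 29.78/3600 = 89 + 0.716667 + 0.008272 = 89.7249389
  S ⇒ negate
  λ: 158° + 42/60 + 22.1/3600 = 158 + 0.700000 + 0.006139 = 158.7061389
  W ⇒ negate

1. -47.832088, -140.719667
2. -0.528514, -31.407500
3. -89.724939, -158.706139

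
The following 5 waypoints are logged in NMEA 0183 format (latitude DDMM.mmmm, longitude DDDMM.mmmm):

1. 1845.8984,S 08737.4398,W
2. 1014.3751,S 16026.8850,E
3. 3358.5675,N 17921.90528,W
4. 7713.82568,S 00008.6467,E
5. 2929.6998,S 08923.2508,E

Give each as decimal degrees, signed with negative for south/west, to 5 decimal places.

Point 1:
  Lat: degrees = first 2 digits = 18, minutes = 45.8984; 18 + 45.8984/60 = 18.764973
  hemisphere S, so the sign is −
  Lon: degrees = first 3 digits = 87, minutes = 37.4398; 87 + 37.4398/60 = 87.623997
  W ⇒ negate
Point 2:
  Lat: split at 2 digits → 10° and 14.3751′; 10 + 14.3751/60 = 10.239585
  S ⇒ negate
  Longitude: degrees = first 3 digits = 160, minutes = 26.885; 160 + 26.885/60 = 160.448083
  E → positive
Point 3:
  Lat: split at 2 digits → 33° and 58.5675′; 33 + 58.5675/60 = 33.976125
  N ⇒ keep positive
  λ: degrees = first 3 digits = 179, minutes = 21.90528; 179 + 21.90528/60 = 179.365088
  W → negative
Point 4:
  Latitude: degrees = first 2 digits = 77, minutes = 13.82568; 77 + 13.82568/60 = 77.230428
  S ⇒ negate
  λ: split at 3 digits → 000° and 8.6467′; 0 + 8.6467/60 = 0.144112
  E ⇒ keep positive
Point 5:
  φ: degrees = first 2 digits = 29, minutes = 29.6998; 29 + 29.6998/60 = 29.494997
  S ⇒ negate
  Longitude: split at 3 digits → 089° and 23.2508′; 89 + 23.2508/60 = 89.387513
  E → positive

1. -18.76497, -87.62400
2. -10.23959, 160.44808
3. 33.97613, -179.36509
4. -77.23043, 0.14411
5. -29.49500, 89.38751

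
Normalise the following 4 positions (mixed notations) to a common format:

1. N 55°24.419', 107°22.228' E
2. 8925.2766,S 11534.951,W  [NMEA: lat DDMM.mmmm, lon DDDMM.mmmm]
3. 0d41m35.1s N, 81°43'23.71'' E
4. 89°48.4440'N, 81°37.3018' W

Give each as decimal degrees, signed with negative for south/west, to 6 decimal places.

1. 55.406983, 107.370467
2. -89.421277, -115.582517
3. 0.693083, 81.723253
4. 89.807400, -81.621697

Point 1:
  Latitude: 55 + 24.419/60 = 55.4069833
  N → positive
  Longitude: 22.228′ = 0.370467°; total 107.3704667
  E ⇒ keep positive
Point 2:
  Latitude: degrees = first 2 digits = 89, minutes = 25.2766; 89 + 25.2766/60 = 89.4212767
  S → negative
  Lon: split at 3 digits → 115° and 34.951′; 115 + 34.951/60 = 115.5825167
  hemisphere W, so the sign is −
Point 3:
  Lat: 0° + 41/60 + 35.1/3600 = 0 + 0.683333 + 0.009750 = 0.6930833
  N ⇒ keep positive
  Longitude: 81° + 43/60 + 23.71/3600 = 81 + 0.716667 + 0.006586 = 81.7232528
  E → positive
Point 4:
  Latitude: 48.444′ = 0.807400°; total 89.8074000
  N ⇒ keep positive
  Lon: 37.3018′ = 0.621697°; total 81.6216967
  W → negative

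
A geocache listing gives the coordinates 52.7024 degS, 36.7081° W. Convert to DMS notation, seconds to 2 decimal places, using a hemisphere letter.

Latitude: 0.702400 × 60 = 42.14400′ → 42′, remainder × 60 = 8.6400″
Lon: 0.708100° → 42.48600′; 0.48600 × 60 = 29.1600″

52°42′8.64″ S, 36°42′29.16″ W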